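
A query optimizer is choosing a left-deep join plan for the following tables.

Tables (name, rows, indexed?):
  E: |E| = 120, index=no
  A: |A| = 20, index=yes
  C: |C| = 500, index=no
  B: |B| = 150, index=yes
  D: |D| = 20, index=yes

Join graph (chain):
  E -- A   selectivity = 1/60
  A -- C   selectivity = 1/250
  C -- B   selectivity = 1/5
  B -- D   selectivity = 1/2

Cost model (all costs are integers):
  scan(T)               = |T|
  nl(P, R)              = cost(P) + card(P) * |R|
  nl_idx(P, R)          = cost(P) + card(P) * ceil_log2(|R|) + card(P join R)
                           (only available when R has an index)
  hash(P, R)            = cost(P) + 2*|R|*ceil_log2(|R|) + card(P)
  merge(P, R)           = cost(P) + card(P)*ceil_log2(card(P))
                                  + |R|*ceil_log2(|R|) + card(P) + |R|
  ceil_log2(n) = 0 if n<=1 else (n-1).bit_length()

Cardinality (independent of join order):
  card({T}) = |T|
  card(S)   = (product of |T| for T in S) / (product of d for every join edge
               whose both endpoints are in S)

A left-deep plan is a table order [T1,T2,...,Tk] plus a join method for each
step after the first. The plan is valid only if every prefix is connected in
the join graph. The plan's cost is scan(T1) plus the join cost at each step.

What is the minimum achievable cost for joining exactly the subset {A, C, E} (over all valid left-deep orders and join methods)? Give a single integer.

2440

Selinger DP over subsets of {A,C,E}:
  {E}: scan cost=120, card=120
  {A}: scan cost=20, card=20
  {C}: scan cost=500, card=500
  {AE}: card=40; try (A,hash)→440, (A,nl_idx)→760, (E,merge)→1100, (A,merge)→1200, (E,hash)→1720, (E,nl)→2420 …(+1); best=440 via (A,hash)
  {AC}: card=40; try (A,hash)→1200, (A,nl_idx)→3040, (C,merge)→5140, (A,merge)→5620, (C,hash)→9040, (C,nl)→10020 …(+1); best=1200 via (A,hash)
  {ACE}: card=80; try (E,merge)→2440, (E,hash)→2920, (C,merge)→5720, (E,nl)→6000, (C,hash)→9480, (C,nl)→20440; best=2440 via (E,merge)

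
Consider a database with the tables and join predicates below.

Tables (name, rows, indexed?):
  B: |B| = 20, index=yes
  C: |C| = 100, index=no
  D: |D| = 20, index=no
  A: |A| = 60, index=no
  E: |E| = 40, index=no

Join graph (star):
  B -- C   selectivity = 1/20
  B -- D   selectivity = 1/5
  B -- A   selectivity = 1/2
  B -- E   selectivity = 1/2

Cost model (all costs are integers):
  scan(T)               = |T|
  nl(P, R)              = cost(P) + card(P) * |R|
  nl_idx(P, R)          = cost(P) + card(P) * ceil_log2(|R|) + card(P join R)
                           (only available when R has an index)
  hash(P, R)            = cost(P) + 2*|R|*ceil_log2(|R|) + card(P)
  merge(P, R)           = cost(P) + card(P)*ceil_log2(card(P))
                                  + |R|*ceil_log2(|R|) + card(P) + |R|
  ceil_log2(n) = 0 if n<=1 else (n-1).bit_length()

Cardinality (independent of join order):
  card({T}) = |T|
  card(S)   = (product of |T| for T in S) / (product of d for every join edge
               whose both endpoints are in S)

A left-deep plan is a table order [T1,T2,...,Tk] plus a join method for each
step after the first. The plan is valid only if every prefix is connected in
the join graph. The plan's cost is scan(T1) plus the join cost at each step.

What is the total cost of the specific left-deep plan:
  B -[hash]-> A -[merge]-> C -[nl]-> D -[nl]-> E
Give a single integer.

548160

step 1: scan B: cost=20, card=20
step 2: join A via hash
    card(P join A) = 20*60/(2) = 600
    cost = 20 + 2*60*6 + 20 = 760
step 3: join C via merge
    card(P join C) = 600*100/(20) = 3000
    cost = 760 + 600*10 + 100*7 + 600 + 100 = 8160
step 4: join D via nl
    card(P join D) = 3000*20/(5) = 12000
    cost = 8160 + 3000*20 = 68160
step 5: join E via nl
    card(P join E) = 12000*40/(2) = 240000
    cost = 68160 + 12000*40 = 548160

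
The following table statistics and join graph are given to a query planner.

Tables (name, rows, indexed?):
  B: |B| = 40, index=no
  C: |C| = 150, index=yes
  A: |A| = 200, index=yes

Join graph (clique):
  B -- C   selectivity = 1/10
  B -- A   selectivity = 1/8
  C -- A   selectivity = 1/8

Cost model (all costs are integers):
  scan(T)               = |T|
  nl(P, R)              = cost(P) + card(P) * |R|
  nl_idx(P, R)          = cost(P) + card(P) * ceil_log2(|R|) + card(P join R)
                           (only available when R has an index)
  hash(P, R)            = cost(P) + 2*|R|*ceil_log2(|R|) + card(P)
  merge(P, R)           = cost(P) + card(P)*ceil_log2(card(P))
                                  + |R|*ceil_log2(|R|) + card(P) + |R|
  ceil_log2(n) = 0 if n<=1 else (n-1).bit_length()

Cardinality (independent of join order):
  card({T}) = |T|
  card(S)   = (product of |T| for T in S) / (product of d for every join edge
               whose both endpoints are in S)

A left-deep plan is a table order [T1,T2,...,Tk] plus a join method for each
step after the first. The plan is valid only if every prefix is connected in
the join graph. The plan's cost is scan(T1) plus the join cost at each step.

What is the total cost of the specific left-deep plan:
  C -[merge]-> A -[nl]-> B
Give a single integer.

step 1: scan C: cost=150, card=150
step 2: join A via merge
    card(P join A) = 150*200/(8) = 3750
    cost = 150 + 150*8 + 200*8 + 150 + 200 = 3300
step 3: join B via nl
    card(P join B) = 3750*40/(10*8) = 1875
    cost = 3300 + 3750*40 = 153300

153300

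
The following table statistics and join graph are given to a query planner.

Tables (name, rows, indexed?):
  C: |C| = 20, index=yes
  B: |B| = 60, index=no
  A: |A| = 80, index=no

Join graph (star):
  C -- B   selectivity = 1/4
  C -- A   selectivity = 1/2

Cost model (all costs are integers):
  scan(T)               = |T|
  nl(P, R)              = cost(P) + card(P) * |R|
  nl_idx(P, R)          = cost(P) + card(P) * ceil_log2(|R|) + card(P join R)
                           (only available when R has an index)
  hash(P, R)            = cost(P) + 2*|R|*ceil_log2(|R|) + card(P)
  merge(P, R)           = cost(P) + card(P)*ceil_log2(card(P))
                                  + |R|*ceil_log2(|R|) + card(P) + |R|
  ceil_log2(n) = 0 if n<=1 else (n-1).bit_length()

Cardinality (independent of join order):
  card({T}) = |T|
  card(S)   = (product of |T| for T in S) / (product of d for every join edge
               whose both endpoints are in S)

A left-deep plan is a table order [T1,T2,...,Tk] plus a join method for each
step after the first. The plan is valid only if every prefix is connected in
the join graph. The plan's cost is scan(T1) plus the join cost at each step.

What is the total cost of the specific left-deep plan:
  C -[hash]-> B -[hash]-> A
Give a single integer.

2180

step 1: scan C: cost=20, card=20
step 2: join B via hash
    card(P join B) = 20*60/(4) = 300
    cost = 20 + 2*60*6 + 20 = 760
step 3: join A via hash
    card(P join A) = 300*80/(2) = 12000
    cost = 760 + 2*80*7 + 300 = 2180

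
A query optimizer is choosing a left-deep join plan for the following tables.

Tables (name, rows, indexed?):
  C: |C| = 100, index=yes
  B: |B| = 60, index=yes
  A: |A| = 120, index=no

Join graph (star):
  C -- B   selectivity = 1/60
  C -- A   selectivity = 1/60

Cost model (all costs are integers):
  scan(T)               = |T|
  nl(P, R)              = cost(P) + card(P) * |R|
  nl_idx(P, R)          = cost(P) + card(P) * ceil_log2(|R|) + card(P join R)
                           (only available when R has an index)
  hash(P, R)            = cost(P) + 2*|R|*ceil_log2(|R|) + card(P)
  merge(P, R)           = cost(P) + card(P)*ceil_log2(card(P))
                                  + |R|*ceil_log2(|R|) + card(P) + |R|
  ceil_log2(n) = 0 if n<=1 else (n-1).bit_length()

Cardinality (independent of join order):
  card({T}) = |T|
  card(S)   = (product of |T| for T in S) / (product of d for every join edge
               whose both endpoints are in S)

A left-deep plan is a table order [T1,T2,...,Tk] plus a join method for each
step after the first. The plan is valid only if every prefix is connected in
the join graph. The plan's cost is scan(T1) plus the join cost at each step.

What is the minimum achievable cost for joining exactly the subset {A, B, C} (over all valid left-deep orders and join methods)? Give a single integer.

2080

Selinger DP over subsets of {A,B,C}:
  {C}: scan cost=100, card=100
  {B}: scan cost=60, card=60
  {A}: scan cost=120, card=120
  {BC}: card=100; try (C,nl_idx)→580, (B,nl_idx)→800, (B,hash)→920, (C,merge)→1280, (B,merge)→1320, (C,hash)→1520 …(+2); best=580 via (C,nl_idx)
  {AC}: card=200; try (C,nl_idx)→1160, (C,hash)→1640, (A,merge)→1860, (C,merge)→1880, (A,hash)→1880, (A,nl)→12100 …(+1); best=1160 via (C,nl_idx)
  {ABC}: card=200; try (B,hash)→2080, (A,merge)→2340, (A,hash)→2360, (B,nl_idx)→2560, (B,merge)→3380, (A,nl)→12580 …(+1); best=2080 via (B,hash)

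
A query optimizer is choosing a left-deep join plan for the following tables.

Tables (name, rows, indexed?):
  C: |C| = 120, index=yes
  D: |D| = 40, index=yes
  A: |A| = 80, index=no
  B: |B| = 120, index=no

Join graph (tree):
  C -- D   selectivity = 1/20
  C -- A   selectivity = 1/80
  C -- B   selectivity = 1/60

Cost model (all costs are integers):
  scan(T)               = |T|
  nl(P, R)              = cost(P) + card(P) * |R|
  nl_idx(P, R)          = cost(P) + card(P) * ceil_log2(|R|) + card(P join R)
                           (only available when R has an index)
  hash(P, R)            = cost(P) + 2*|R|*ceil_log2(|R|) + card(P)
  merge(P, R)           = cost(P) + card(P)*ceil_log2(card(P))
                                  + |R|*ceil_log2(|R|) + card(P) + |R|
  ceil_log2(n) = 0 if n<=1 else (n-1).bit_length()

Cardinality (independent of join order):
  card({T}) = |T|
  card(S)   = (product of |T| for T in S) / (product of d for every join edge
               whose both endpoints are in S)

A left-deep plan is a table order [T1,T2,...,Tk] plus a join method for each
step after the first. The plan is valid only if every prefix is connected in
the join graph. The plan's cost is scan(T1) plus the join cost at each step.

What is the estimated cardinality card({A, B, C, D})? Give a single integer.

480

Tables in S: A(80), B(120), C(120), D(40)
Edges inside S: C-D(d=20), C-A(d=80), C-B(d=60)
numerator = 80 * 120 * 120 * 40 = 46080000
denominator = 20 * 80 * 60 = 96000
card(S) = 46080000 / 96000 = 480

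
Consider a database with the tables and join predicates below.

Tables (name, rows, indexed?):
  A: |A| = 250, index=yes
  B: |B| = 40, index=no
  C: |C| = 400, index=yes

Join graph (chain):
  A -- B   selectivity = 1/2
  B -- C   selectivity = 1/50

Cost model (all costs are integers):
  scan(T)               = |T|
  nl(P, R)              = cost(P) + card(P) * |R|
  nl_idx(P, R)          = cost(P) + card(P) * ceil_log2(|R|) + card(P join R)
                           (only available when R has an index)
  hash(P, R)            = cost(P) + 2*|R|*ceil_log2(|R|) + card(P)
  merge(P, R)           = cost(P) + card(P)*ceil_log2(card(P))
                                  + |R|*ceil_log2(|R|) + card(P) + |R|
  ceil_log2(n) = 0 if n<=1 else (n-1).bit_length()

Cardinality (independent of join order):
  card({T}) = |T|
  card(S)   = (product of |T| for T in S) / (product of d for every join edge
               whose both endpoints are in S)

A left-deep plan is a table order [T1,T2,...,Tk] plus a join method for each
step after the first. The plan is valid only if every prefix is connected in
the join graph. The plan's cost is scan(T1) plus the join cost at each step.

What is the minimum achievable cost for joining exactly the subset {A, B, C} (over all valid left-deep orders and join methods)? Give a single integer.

5040

Selinger DP over subsets of {A,B,C}:
  {A}: scan cost=250, card=250
  {B}: scan cost=40, card=40
  {C}: scan cost=400, card=400
  {AB}: card=5000; try (B,hash)→980, (A,merge)→2570, (B,merge)→2780, (A,hash)→4080, (A,nl_idx)→5360, (A,nl)→10040 …(+1); best=980 via (B,hash)
  {BC}: card=320; try (C,nl_idx)→720, (B,hash)→1280, (C,merge)→4320, (B,merge)→4680, (C,hash)→7280, (C,nl)→16040 …(+1); best=720 via (C,nl_idx)
  {ABC}: card=40000; try (A,hash)→5040, (A,merge)→6170, (C,hash)→13180, (A,nl_idx)→43280, (C,merge)→74980, (A,nl)→80720 …(+2); best=5040 via (A,hash)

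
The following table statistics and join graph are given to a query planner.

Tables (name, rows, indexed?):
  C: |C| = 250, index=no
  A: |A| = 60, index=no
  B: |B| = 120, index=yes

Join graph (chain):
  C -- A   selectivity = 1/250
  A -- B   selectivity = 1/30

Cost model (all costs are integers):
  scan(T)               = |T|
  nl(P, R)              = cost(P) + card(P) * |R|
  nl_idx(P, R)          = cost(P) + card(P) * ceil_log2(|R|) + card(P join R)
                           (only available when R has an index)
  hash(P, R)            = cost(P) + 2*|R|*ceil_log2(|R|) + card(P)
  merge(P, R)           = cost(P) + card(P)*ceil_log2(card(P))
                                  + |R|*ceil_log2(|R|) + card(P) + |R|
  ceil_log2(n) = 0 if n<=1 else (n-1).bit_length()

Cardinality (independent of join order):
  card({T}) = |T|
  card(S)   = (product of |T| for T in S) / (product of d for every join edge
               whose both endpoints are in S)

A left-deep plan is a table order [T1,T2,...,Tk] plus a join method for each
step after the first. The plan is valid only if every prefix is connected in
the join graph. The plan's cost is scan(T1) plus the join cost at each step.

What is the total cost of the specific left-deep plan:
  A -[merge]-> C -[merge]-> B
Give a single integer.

step 1: scan A: cost=60, card=60
step 2: join C via merge
    card(P join C) = 60*250/(250) = 60
    cost = 60 + 60*6 + 250*8 + 60 + 250 = 2730
step 3: join B via merge
    card(P join B) = 60*120/(30) = 240
    cost = 2730 + 60*6 + 120*7 + 60 + 120 = 4110

4110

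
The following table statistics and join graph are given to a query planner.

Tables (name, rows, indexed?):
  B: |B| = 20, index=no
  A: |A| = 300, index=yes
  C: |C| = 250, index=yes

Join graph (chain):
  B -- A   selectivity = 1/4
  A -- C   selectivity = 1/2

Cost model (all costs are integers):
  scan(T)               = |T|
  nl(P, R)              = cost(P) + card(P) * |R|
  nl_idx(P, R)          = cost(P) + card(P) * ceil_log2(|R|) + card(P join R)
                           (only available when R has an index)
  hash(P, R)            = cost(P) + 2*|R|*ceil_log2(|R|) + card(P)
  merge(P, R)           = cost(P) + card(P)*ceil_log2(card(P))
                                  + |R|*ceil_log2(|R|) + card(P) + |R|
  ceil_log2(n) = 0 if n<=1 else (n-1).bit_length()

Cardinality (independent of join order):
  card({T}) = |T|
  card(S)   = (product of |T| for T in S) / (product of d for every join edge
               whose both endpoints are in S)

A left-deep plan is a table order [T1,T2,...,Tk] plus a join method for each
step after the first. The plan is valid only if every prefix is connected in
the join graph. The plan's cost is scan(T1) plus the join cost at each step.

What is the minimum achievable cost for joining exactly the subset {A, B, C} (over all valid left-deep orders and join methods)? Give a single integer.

Selinger DP over subsets of {A,B,C}:
  {B}: scan cost=20, card=20
  {A}: scan cost=300, card=300
  {C}: scan cost=250, card=250
  {AB}: card=1500; try (B,hash)→800, (A,nl_idx)→1700, (A,merge)→3140, (B,merge)→3420, (A,hash)→5440, (A,nl)→6020 …(+1); best=800 via (B,hash)
  {AC}: card=37500; try (C,hash)→4600, (A,merge)→5500, (C,merge)→5550, (A,hash)→5900, (A,nl_idx)→40000, (C,nl_idx)→40200 …(+2); best=4600 via (C,hash)
  {ABC}: card=187500; try (C,hash)→6300, (C,merge)→21050, (B,hash)→42300, (C,nl_idx)→200300, (C,nl)→375800, (B,merge)→642220 …(+1); best=6300 via (C,hash)

6300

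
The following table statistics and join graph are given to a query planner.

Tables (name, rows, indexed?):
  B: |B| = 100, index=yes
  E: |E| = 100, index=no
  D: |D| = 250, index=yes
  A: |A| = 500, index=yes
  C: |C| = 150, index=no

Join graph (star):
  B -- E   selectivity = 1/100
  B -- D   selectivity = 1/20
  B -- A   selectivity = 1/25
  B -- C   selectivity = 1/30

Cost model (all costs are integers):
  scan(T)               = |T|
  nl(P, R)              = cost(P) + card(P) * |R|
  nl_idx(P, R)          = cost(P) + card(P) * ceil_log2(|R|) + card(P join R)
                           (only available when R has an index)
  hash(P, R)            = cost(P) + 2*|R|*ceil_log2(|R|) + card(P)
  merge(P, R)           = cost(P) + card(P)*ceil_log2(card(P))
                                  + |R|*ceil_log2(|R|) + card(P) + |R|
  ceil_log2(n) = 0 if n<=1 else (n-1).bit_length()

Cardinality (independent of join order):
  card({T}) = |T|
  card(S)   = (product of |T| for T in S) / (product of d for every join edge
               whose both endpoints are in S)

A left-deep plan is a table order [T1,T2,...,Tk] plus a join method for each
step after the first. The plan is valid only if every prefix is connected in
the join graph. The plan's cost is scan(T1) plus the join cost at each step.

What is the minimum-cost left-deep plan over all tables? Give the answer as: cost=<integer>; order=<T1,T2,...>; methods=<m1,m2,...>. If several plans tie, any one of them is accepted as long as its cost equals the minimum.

cost=21850; order=E,B,D,C,A; methods=nl_idx,nl_idx,hash,hash

Selinger DP (subsets sized 1..n):
  {B}: scan cost=100, card=100
  {E}: scan cost=100, card=100
  {D}: scan cost=250, card=250
  {A}: scan cost=500, card=500
  {C}: scan cost=150, card=150
  {BE}: card=100; try (B,nl_idx)→900, (E,hash)→1600, (B,hash)→1600, (E,merge)→1700, (B,merge)→1700, (E,nl)→10100 …(+1); best=900 via (B,nl_idx)
  {BD}: card=1250; try (B,hash)→1900, (D,nl_idx)→2150, (D,merge)→3150, (B,nl_idx)→3250, (B,merge)→3300, (D,hash)→4200 …(+2); best=1900 via (B,hash)
  {AB}: card=2000; try (B,hash)→2400, (A,nl_idx)→3000, (A,merge)→5900, (B,nl_idx)→6000, (B,merge)→6300, (A,hash)→9200 …(+2); best=2400 via (B,hash)
  {BC}: card=500; try (B,hash)→1700, (B,nl_idx)→1700, (C,merge)→2250, (B,merge)→2300, (C,hash)→2600, (C,nl)→15100 …(+1); best=1700 via (B,hash)
  {BDE}: card=1250; try (D,nl_idx)→2950, (D,merge)→3950, (E,hash)→4550, (D,hash)→5000, (E,merge)→17700, (D,nl)→25900 …(+1); best=2950 via (D,nl_idx)
  {ABE}: card=2000; try (A,nl_idx)→3800, (E,hash)→5800, (A,merge)→6700, (A,hash)→10000, (E,merge)→27200, (A,nl)→50900 …(+1); best=3800 via (A,nl_idx)
  {BCE}: card=500; try (C,merge)→3050, (C,hash)→3400, (E,hash)→3600, (E,merge)→7500, (C,nl)→15900, (E,nl)→51700; best=3050 via (C,merge)
  {ABD}: card=25000; try (D,hash)→8400, (A,hash)→12150, (A,merge)→21900, (D,merge)→28650, (A,nl_idx)→38150, (D,nl_idx)→43400 …(+2); best=8400 via (D,hash)
  {BCD}: card=6250; try (C,hash)→5550, (D,hash)→6200, (D,merge)→8950, (D,nl_idx)→11950, (C,merge)→18250, (D,nl)→126700 …(+1); best=5550 via (C,hash)
  {ABC}: card=10000; try (C,hash)→6800, (A,hash)→11200, (A,merge)→11700, (A,nl_idx)→16200, (C,merge)→27750, (A,nl)→251700 …(+1); best=6800 via (C,hash)
  {ABDE}: card=25000; try (D,hash)→9800, (A,hash)→13200, (A,merge)→22950, (D,merge)→30050, (E,hash)→34800, (A,nl_idx)→39200 …(+5); best=9800 via (D,hash)
  {BCDE}: card=6250; try (C,hash)→6600, (D,hash)→7550, (D,merge)→10300, (E,hash)→13200, (D,nl_idx)→13300, (C,merge)→19300 …(+4); best=6600 via (C,hash)
  {ABCE}: card=10000; try (C,hash)→8200, (A,hash)→12550, (A,merge)→13050, (A,nl_idx)→17550, (E,hash)→18200, (C,merge)→29150 …(+4); best=8200 via (C,hash)
  {ABCD}: card=125000; try (D,hash)→20800, (A,hash)→20800, (C,hash)→35800, (A,merge)→98050, (D,merge)→159050, (A,nl_idx)→186800 …(+5); best=20800 via (D,hash)
  {ABCDE}: card=125000; try (A,hash)→21850, (D,hash)→22200, (C,hash)→37200, (A,merge)→99100, (E,hash)→147200, (D,merge)→160450 …(+8); best=21850 via (A,hash)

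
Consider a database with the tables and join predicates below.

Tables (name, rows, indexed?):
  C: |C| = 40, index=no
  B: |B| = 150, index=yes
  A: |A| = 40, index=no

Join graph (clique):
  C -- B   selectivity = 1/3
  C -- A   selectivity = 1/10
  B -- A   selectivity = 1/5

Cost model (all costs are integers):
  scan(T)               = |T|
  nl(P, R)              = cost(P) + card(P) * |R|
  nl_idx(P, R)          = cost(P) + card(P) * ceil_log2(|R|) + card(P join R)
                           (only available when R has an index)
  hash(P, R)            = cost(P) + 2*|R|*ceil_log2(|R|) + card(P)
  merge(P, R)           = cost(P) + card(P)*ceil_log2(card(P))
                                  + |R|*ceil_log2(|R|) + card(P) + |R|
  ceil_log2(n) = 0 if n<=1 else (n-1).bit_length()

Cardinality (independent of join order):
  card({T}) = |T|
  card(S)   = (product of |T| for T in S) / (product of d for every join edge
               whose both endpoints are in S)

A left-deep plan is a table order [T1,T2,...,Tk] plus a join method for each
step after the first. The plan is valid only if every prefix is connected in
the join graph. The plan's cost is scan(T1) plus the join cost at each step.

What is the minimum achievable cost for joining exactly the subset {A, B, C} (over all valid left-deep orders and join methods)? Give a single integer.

2460

Selinger DP over subsets of {A,B,C}:
  {C}: scan cost=40, card=40
  {B}: scan cost=150, card=150
  {A}: scan cost=40, card=40
  {BC}: card=2000; try (C,hash)→780, (B,merge)→1670, (C,merge)→1780, (B,nl_idx)→2360, (B,hash)→2480, (B,nl)→6040 …(+1); best=780 via (C,hash)
  {AC}: card=160; try (C,hash)→560, (A,hash)→560, (C,merge)→600, (A,merge)→600, (C,nl)→1640, (A,nl)→1640; best=560 via (C,hash)
  {AB}: card=1200; try (A,hash)→780, (B,nl_idx)→1560, (B,merge)→1670, (A,merge)→1780, (B,hash)→2480, (B,nl)→6040 …(+1); best=780 via (A,hash)
  {ABC}: card=1600; try (C,hash)→2460, (B,hash)→3120, (A,hash)→3260, (B,merge)→3350, (B,nl_idx)→3440, (C,merge)→15460 …(+4); best=2460 via (C,hash)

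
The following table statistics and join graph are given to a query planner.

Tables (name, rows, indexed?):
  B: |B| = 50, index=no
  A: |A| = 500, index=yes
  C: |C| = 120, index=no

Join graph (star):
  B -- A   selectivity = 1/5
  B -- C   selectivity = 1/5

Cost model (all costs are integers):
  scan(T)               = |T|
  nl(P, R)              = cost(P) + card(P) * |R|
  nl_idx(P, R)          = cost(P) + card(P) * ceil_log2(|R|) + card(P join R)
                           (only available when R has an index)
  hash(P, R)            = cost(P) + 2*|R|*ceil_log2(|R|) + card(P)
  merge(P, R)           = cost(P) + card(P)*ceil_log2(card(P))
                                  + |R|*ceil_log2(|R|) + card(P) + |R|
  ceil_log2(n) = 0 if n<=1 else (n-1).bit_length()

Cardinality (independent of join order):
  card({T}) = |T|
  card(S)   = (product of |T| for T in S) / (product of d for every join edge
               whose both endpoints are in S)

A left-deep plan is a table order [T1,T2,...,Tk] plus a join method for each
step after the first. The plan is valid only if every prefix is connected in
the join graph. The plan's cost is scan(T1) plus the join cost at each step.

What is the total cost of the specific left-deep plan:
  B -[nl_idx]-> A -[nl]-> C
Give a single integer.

step 1: scan B: cost=50, card=50
step 2: join A via nl_idx
    card(P join A) = 50*500/(5) = 5000
    cost = 50 + 50*9 + 5000 = 5500
step 3: join C via nl
    card(P join C) = 5000*120/(5) = 120000
    cost = 5500 + 5000*120 = 605500

605500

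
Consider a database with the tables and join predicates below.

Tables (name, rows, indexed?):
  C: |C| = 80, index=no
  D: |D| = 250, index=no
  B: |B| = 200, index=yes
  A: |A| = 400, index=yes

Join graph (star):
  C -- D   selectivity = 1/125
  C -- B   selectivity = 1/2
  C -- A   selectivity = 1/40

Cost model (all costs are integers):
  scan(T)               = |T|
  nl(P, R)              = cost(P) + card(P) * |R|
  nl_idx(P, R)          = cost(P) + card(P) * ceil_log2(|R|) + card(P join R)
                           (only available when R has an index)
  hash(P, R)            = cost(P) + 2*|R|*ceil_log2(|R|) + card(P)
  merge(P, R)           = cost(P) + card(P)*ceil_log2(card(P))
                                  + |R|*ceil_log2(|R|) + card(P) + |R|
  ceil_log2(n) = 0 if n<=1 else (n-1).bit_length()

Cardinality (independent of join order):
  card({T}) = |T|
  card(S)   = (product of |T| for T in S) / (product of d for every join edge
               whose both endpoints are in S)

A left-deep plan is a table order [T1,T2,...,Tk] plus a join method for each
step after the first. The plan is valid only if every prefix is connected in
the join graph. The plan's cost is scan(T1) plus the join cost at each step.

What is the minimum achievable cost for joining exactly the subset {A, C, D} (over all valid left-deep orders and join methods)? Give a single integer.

Selinger DP over subsets of {A,C,D}:
  {C}: scan cost=80, card=80
  {D}: scan cost=250, card=250
  {A}: scan cost=400, card=400
  {CD}: card=160; try (C,hash)→1620, (D,merge)→2970, (C,merge)→3140, (D,hash)→4160, (D,nl)→20080, (C,nl)→20250; best=1620 via (C,hash)
  {AC}: card=800; try (A,nl_idx)→1600, (C,hash)→1920, (A,merge)→4720, (C,merge)→5040, (A,hash)→7360, (A,nl)→32080 …(+1); best=1600 via (A,nl_idx)
  {ACD}: card=1600; try (A,nl_idx)→4660, (D,hash)→6400, (A,merge)→7060, (A,hash)→8980, (D,merge)→12650, (A,nl)→65620 …(+1); best=4660 via (A,nl_idx)

4660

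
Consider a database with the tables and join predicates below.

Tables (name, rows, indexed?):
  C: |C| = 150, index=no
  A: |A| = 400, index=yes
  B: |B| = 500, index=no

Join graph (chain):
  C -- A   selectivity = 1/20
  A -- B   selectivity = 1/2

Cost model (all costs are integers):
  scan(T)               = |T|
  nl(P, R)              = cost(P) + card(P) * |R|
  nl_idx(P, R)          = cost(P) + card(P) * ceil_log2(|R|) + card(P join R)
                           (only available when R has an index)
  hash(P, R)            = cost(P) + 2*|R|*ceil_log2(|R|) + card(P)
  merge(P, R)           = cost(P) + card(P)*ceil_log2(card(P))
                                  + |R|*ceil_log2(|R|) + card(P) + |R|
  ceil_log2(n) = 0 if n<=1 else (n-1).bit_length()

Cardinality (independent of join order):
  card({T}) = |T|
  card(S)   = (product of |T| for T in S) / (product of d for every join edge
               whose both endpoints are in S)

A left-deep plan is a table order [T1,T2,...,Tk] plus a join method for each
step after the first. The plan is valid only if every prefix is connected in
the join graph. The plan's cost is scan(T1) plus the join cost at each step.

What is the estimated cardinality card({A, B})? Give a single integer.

100000

Tables in S: A(400), B(500)
Edges inside S: A-B(d=2)
numerator = 400 * 500 = 200000
denominator = 2 = 2
card(S) = 200000 / 2 = 100000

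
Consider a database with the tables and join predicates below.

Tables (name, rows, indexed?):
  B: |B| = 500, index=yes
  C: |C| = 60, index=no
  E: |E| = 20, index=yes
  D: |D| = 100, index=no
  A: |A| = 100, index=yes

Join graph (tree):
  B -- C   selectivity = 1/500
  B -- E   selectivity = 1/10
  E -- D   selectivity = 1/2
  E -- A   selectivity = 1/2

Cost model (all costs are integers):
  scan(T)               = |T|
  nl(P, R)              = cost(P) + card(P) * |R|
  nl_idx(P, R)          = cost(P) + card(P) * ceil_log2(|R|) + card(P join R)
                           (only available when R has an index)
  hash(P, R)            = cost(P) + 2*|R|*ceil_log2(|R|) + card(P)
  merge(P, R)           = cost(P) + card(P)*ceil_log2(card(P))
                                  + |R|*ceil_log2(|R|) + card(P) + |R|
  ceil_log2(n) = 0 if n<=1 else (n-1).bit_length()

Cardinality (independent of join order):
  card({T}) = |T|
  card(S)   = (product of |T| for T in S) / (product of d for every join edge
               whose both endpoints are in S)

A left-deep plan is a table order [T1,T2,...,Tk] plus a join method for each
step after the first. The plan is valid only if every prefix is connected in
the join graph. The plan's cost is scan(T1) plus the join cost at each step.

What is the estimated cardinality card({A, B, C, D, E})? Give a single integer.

Tables in S: A(100), B(500), C(60), D(100), E(20)
Edges inside S: B-C(d=500), B-E(d=10), E-D(d=2), E-A(d=2)
numerator = 100 * 500 * 60 * 100 * 20 = 6000000000
denominator = 500 * 10 * 2 * 2 = 20000
card(S) = 6000000000 / 20000 = 300000

300000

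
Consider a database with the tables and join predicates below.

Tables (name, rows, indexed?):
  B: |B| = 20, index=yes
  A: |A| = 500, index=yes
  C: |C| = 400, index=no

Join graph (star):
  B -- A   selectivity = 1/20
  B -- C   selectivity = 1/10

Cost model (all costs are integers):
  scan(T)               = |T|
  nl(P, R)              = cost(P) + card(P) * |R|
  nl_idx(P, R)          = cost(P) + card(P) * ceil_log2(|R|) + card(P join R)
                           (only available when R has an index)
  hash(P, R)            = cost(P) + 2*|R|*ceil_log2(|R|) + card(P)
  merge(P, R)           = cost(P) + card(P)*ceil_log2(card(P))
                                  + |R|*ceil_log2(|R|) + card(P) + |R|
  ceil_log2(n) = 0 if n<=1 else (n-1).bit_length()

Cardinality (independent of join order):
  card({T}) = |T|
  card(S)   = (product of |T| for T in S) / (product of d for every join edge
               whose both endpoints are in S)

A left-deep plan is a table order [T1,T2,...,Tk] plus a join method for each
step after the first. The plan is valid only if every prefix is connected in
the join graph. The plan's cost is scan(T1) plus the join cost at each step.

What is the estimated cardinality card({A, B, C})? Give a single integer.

20000

Tables in S: A(500), B(20), C(400)
Edges inside S: B-A(d=20), B-C(d=10)
numerator = 500 * 20 * 400 = 4000000
denominator = 20 * 10 = 200
card(S) = 4000000 / 200 = 20000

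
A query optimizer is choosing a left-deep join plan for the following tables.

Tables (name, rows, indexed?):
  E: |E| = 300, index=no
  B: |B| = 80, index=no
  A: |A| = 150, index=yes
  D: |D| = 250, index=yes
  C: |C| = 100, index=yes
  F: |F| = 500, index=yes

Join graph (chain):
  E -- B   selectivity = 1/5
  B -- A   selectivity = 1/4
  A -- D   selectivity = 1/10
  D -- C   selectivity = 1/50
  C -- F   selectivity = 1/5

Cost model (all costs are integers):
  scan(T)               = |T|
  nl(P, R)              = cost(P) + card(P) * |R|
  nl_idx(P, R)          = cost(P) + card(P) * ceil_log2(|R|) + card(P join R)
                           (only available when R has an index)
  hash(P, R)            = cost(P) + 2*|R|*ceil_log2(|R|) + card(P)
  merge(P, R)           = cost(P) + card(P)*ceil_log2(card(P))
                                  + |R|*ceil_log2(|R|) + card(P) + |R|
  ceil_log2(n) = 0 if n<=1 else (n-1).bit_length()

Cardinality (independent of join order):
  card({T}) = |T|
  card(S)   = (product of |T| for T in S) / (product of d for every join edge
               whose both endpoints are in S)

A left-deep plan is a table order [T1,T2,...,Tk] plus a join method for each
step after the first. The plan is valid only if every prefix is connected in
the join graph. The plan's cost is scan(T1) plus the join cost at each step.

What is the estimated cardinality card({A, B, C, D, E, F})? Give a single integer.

Tables in S: A(150), B(80), C(100), D(250), E(300), F(500)
Edges inside S: E-B(d=5), B-A(d=4), A-D(d=10), D-C(d=50), C-F(d=5)
numerator = 150 * 80 * 100 * 250 * 300 * 500 = 45000000000000
denominator = 5 * 4 * 10 * 50 * 5 = 50000
card(S) = 45000000000000 / 50000 = 900000000

900000000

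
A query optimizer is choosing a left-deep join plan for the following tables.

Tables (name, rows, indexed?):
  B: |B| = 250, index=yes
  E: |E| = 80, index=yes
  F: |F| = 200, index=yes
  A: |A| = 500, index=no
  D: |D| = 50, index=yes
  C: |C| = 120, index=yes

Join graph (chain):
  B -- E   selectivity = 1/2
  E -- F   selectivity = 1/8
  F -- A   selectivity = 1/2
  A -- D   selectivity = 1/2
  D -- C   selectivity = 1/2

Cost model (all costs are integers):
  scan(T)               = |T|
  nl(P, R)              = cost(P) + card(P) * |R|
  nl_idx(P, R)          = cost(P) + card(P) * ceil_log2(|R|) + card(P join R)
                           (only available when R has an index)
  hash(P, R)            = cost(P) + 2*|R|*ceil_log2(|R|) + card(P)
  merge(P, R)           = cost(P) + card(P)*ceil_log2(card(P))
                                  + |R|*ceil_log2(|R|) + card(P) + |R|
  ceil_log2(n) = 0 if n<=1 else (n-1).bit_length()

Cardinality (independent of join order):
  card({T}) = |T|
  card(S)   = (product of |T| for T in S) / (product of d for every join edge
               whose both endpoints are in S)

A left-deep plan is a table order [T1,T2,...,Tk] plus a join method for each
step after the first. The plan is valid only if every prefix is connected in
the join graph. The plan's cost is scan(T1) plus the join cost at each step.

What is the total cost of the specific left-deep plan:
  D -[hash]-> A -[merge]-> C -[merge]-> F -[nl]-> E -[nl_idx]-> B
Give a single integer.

105765949360

step 1: scan D: cost=50, card=50
step 2: join A via hash
    card(P join A) = 50*500/(2) = 12500
    cost = 50 + 2*500*9 + 50 = 9100
step 3: join C via merge
    card(P join C) = 12500*120/(2) = 750000
    cost = 9100 + 12500*14 + 120*7 + 12500 + 120 = 197560
step 4: join F via merge
    card(P join F) = 750000*200/(2) = 75000000
    cost = 197560 + 750000*20 + 200*8 + 750000 + 200 = 15949360
step 5: join E via nl
    card(P join E) = 75000000*80/(8) = 750000000
    cost = 15949360 + 75000000*80 = 6015949360
step 6: join B via nl_idx
    card(P join B) = 750000000*250/(2) = 93750000000
    cost = 6015949360 + 750000000*8 + 93750000000 = 105765949360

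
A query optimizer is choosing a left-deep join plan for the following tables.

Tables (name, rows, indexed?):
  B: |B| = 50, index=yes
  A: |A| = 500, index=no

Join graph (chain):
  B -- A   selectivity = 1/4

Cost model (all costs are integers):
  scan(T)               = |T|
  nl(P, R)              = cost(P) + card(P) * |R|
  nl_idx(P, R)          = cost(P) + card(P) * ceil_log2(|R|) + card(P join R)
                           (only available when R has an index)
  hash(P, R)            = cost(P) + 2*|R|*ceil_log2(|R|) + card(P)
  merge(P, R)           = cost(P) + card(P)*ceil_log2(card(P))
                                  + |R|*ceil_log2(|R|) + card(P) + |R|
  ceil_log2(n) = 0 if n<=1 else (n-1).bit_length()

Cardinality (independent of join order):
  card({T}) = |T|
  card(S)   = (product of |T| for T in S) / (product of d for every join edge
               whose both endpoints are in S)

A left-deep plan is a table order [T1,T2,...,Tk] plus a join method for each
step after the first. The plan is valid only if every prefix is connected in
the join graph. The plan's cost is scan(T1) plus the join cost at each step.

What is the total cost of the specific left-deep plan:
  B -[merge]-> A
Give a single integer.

5400

step 1: scan B: cost=50, card=50
step 2: join A via merge
    card(P join A) = 50*500/(4) = 6250
    cost = 50 + 50*6 + 500*9 + 50 + 500 = 5400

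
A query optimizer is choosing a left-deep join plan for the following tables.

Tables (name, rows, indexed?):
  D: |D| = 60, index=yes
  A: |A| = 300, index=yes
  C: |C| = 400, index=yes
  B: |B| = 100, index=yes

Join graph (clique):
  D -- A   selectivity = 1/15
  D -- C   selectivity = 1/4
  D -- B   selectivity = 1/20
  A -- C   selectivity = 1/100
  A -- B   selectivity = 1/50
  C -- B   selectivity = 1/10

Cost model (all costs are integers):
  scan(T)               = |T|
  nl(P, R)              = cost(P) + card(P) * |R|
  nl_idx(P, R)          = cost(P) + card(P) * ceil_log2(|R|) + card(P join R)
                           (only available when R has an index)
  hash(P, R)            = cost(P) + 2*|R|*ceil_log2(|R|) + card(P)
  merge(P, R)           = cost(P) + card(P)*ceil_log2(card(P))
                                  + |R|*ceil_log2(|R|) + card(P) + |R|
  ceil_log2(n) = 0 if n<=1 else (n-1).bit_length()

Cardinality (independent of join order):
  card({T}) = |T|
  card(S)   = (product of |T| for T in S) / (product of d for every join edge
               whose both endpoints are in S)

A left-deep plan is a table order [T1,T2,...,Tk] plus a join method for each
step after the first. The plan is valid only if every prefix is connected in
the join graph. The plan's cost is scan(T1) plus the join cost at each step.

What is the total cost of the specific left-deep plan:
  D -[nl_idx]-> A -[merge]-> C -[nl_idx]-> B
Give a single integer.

28612

step 1: scan D: cost=60, card=60
step 2: join A via nl_idx
    card(P join A) = 60*300/(15) = 1200
    cost = 60 + 60*9 + 1200 = 1800
step 3: join C via merge
    card(P join C) = 1200*400/(4*100) = 1200
    cost = 1800 + 1200*11 + 400*9 + 1200 + 400 = 20200
step 4: join B via nl_idx
    card(P join B) = 1200*100/(20*50*10) = 12
    cost = 20200 + 1200*7 + 12 = 28612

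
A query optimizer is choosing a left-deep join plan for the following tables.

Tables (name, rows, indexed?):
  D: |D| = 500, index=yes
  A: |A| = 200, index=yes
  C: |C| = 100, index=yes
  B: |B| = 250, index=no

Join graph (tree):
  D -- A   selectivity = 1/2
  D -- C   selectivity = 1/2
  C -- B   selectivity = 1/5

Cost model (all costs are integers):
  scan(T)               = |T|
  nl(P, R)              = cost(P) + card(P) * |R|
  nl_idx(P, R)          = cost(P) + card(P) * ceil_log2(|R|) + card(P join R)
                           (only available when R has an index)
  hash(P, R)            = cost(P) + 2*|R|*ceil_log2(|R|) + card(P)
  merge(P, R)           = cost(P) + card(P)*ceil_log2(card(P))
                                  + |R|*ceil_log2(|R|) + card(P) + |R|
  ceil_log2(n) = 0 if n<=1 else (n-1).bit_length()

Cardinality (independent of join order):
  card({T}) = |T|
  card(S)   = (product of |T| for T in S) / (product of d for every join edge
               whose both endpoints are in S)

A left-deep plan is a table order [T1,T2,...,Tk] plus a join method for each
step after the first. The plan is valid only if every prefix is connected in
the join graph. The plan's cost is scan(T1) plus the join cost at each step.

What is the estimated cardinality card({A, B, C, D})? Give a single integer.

125000000

Tables in S: A(200), B(250), C(100), D(500)
Edges inside S: D-A(d=2), D-C(d=2), C-B(d=5)
numerator = 200 * 250 * 100 * 500 = 2500000000
denominator = 2 * 2 * 5 = 20
card(S) = 2500000000 / 20 = 125000000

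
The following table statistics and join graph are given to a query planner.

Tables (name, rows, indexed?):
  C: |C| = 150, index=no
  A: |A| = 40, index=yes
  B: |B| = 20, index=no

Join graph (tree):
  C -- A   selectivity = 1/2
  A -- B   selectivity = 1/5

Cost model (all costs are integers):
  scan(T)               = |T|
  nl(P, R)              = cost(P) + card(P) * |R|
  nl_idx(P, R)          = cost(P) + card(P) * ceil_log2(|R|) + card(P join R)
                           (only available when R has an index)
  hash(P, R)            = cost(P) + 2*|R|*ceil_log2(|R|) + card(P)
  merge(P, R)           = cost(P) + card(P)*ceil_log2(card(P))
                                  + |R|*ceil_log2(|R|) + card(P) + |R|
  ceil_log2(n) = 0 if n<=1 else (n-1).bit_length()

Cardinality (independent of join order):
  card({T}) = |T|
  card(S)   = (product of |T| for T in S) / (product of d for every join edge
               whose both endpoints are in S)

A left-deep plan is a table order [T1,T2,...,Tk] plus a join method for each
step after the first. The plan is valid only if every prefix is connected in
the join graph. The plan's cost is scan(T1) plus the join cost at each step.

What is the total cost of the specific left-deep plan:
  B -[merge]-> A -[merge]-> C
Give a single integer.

3210

step 1: scan B: cost=20, card=20
step 2: join A via merge
    card(P join A) = 20*40/(5) = 160
    cost = 20 + 20*5 + 40*6 + 20 + 40 = 420
step 3: join C via merge
    card(P join C) = 160*150/(2) = 12000
    cost = 420 + 160*8 + 150*8 + 160 + 150 = 3210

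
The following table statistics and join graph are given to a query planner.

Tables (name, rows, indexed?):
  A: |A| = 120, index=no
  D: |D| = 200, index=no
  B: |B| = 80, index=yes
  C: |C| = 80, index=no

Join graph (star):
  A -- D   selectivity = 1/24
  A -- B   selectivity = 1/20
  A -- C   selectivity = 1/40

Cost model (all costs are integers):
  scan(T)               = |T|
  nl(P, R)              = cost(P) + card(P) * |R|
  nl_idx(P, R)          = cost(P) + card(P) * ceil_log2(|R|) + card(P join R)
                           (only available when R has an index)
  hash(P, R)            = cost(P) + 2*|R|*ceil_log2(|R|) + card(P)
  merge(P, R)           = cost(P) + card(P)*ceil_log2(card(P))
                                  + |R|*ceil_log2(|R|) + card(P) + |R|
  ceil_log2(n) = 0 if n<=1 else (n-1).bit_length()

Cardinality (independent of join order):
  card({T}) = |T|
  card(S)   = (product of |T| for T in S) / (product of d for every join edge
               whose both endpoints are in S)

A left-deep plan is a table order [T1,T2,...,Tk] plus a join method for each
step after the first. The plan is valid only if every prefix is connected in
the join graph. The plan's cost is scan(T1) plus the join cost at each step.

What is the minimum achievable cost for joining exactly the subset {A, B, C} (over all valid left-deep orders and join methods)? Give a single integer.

2720

Selinger DP over subsets of {A,B,C}:
  {A}: scan cost=120, card=120
  {B}: scan cost=80, card=80
  {C}: scan cost=80, card=80
  {AB}: card=480; try (B,hash)→1360, (B,nl_idx)→1440, (A,merge)→1680, (B,merge)→1720, (A,hash)→1840, (A,nl)→9680 …(+1); best=1360 via (B,hash)
  {AC}: card=240; try (C,hash)→1360, (A,merge)→1680, (C,merge)→1720, (A,hash)→1840, (A,nl)→9680, (C,nl)→9720; best=1360 via (C,hash)
  {ABC}: card=960; try (B,hash)→2720, (C,hash)→2960, (B,nl_idx)→4000, (B,merge)→4160, (C,merge)→6800, (B,nl)→20560 …(+1); best=2720 via (B,hash)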